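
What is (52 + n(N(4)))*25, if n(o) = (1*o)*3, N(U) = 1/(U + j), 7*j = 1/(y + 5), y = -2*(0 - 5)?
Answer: 555175/421 ≈ 1318.7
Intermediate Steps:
y = 10 (y = -2*(-5) = 10)
j = 1/105 (j = 1/(7*(10 + 5)) = (⅐)/15 = (⅐)*(1/15) = 1/105 ≈ 0.0095238)
N(U) = 1/(1/105 + U) (N(U) = 1/(U + 1/105) = 1/(1/105 + U))
n(o) = 3*o (n(o) = o*3 = 3*o)
(52 + n(N(4)))*25 = (52 + 3*(105/(1 + 105*4)))*25 = (52 + 3*(105/(1 + 420)))*25 = (52 + 3*(105/421))*25 = (52 + 315/421)*25 = (22207/421)*25 = 555175/421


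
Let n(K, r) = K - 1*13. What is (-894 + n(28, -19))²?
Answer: 772641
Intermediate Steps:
n(K, r) = -13 + K (n(K, r) = K - 13 = -13 + K)
(-894 + n(28, -19))² = (-894 + (-13 + 28))² = (-894 + 15)² = (-879)² = 772641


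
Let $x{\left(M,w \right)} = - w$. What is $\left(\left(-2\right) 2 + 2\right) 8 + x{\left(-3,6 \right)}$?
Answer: $-22$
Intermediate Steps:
$\left(\left(-2\right) 2 + 2\right) 8 + x{\left(-3,6 \right)} = \left(\left(-2\right) 2 + 2\right) 8 - 6 = \left(-4 + 2\right) 8 - 6 = \left(-2\right) 8 - 6 = -16 - 6 = -22$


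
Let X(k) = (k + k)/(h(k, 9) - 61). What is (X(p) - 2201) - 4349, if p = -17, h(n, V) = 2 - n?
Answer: -137533/21 ≈ -6549.2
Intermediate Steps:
X(k) = 2*k/(-59 - k) (X(k) = (k + k)/((2 - k) - 61) = (2*k)/(-59 - k) = 2*k/(-59 - k))
(X(p) - 2201) - 4349 = (-2*(-17)/(59 - 17) - 2201) - 4349 = (-2*(-17)/42 - 2201) - 4349 = (-2*(-17)*1/42 - 2201) - 4349 = (17/21 - 2201) - 4349 = -46204/21 - 4349 = -137533/21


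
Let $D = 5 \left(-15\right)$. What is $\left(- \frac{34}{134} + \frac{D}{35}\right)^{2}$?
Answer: $\frac{1263376}{219961} \approx 5.7436$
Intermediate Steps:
$D = -75$
$\left(- \frac{34}{134} + \frac{D}{35}\right)^{2} = \left(- \frac{34}{134} - \frac{75}{35}\right)^{2} = \left(\left(-34\right) \frac{1}{134} - \frac{15}{7}\right)^{2} = \left(- \frac{17}{67} - \frac{15}{7}\right)^{2} = \left(- \frac{1124}{469}\right)^{2} = \frac{1263376}{219961}$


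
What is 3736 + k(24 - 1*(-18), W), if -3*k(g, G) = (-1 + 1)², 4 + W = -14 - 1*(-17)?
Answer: 3736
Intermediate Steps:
W = -1 (W = -4 + (-14 - 1*(-17)) = -4 + (-14 + 17) = -4 + 3 = -1)
k(g, G) = 0 (k(g, G) = -(-1 + 1)²/3 = -⅓*0² = -⅓*0 = 0)
3736 + k(24 - 1*(-18), W) = 3736 + 0 = 3736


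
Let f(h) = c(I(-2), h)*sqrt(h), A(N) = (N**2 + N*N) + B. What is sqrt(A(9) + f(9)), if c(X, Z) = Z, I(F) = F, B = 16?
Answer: sqrt(205) ≈ 14.318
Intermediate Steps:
A(N) = 16 + 2*N**2 (A(N) = (N**2 + N*N) + 16 = (N**2 + N**2) + 16 = 2*N**2 + 16 = 16 + 2*N**2)
f(h) = h**(3/2) (f(h) = h*sqrt(h) = h**(3/2))
sqrt(A(9) + f(9)) = sqrt((16 + 2*9**2) + 9**(3/2)) = sqrt((16 + 2*81) + 27) = sqrt((16 + 162) + 27) = sqrt(178 + 27) = sqrt(205)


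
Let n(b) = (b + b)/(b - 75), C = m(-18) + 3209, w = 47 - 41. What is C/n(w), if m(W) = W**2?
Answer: -81259/4 ≈ -20315.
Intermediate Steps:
w = 6
C = 3533 (C = (-18)**2 + 3209 = 324 + 3209 = 3533)
n(b) = 2*b/(-75 + b) (n(b) = (2*b)/(-75 + b) = 2*b/(-75 + b))
C/n(w) = 3533/((2*6/(-75 + 6))) = 3533/((2*6/(-69))) = 3533/((2*6*(-1/69))) = 3533/(-4/23) = 3533*(-23/4) = -81259/4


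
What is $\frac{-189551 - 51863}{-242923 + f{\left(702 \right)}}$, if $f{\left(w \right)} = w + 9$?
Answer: $\frac{6353}{6374} \approx 0.99671$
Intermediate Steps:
$f{\left(w \right)} = 9 + w$
$\frac{-189551 - 51863}{-242923 + f{\left(702 \right)}} = \frac{-189551 - 51863}{-242923 + \left(9 + 702\right)} = - \frac{241414}{-242923 + 711} = - \frac{241414}{-242212} = \left(-241414\right) \left(- \frac{1}{242212}\right) = \frac{6353}{6374}$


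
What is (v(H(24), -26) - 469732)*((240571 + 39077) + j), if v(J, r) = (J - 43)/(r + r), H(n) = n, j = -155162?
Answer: -1520350318935/26 ≈ -5.8475e+10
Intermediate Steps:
v(J, r) = (-43 + J)/(2*r) (v(J, r) = (-43 + J)/((2*r)) = (-43 + J)*(1/(2*r)) = (-43 + J)/(2*r))
(v(H(24), -26) - 469732)*((240571 + 39077) + j) = ((1/2)*(-43 + 24)/(-26) - 469732)*((240571 + 39077) - 155162) = ((1/2)*(-1/26)*(-19) - 469732)*(279648 - 155162) = (19/52 - 469732)*124486 = -24426045/52*124486 = -1520350318935/26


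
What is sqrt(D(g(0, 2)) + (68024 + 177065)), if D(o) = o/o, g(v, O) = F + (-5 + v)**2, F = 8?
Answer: sqrt(245090) ≈ 495.07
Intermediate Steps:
g(v, O) = 8 + (-5 + v)**2
D(o) = 1
sqrt(D(g(0, 2)) + (68024 + 177065)) = sqrt(1 + (68024 + 177065)) = sqrt(1 + 245089) = sqrt(245090)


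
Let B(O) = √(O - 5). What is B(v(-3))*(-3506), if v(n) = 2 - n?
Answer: 0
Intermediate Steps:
B(O) = √(-5 + O)
B(v(-3))*(-3506) = √(-5 + (2 - 1*(-3)))*(-3506) = √(-5 + (2 + 3))*(-3506) = √(-5 + 5)*(-3506) = √0*(-3506) = 0*(-3506) = 0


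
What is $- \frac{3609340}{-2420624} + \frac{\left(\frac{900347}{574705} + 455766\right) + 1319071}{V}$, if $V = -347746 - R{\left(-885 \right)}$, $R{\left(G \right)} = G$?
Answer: $- \frac{437390382164618717}{120633461827181780} \approx -3.6258$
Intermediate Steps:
$V = -346861$ ($V = -347746 - -885 = -347746 + 885 = -346861$)
$- \frac{3609340}{-2420624} + \frac{\left(\frac{900347}{574705} + 455766\right) + 1319071}{V} = - \frac{3609340}{-2420624} + \frac{\left(\frac{900347}{574705} + 455766\right) + 1319071}{-346861} = \left(-3609340\right) \left(- \frac{1}{2420624}\right) + \left(\left(900347 \cdot \frac{1}{574705} + 455766\right) + 1319071\right) \left(- \frac{1}{346861}\right) = \frac{902335}{605156} + \left(\left(\frac{900347}{574705} + 455766\right) + 1319071\right) \left(- \frac{1}{346861}\right) = \frac{902335}{605156} + \left(\frac{261931899377}{574705} + 1319071\right) \left(- \frac{1}{346861}\right) = \frac{902335}{605156} + \frac{1020008598432}{574705} \left(- \frac{1}{346861}\right) = \frac{902335}{605156} - \frac{1020008598432}{199342751005} = - \frac{437390382164618717}{120633461827181780}$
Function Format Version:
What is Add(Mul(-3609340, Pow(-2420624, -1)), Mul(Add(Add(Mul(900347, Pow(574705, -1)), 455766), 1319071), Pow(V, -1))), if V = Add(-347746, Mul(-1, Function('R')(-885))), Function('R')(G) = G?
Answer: Rational(-437390382164618717, 120633461827181780) ≈ -3.6258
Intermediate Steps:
V = -346861 (V = Add(-347746, Mul(-1, -885)) = Add(-347746, 885) = -346861)
Add(Mul(-3609340, Pow(-2420624, -1)), Mul(Add(Add(Mul(900347, Pow(574705, -1)), 455766), 1319071), Pow(V, -1))) = Add(Mul(-3609340, Pow(-2420624, -1)), Mul(Add(Add(Mul(900347, Pow(574705, -1)), 455766), 1319071), Pow(-346861, -1))) = Add(Mul(-3609340, Rational(-1, 2420624)), Mul(Add(Add(Mul(900347, Rational(1, 574705)), 455766), 1319071), Rational(-1, 346861))) = Add(Rational(902335, 605156), Mul(Add(Add(Rational(900347, 574705), 455766), 1319071), Rational(-1, 346861))) = Add(Rational(902335, 605156), Mul(Add(Rational(261931899377, 574705), 1319071), Rational(-1, 346861))) = Add(Rational(902335, 605156), Mul(Rational(1020008598432, 574705), Rational(-1, 346861))) = Add(Rational(902335, 605156), Rational(-1020008598432, 199342751005)) = Rational(-437390382164618717, 120633461827181780)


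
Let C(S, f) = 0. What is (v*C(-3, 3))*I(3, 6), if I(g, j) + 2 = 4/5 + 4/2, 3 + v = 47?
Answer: 0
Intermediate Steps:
v = 44 (v = -3 + 47 = 44)
I(g, j) = ⅘ (I(g, j) = -2 + (4/5 + 4/2) = -2 + (4*(⅕) + 4*(½)) = -2 + (⅘ + 2) = -2 + 14/5 = ⅘)
(v*C(-3, 3))*I(3, 6) = (44*0)*(⅘) = 0*(⅘) = 0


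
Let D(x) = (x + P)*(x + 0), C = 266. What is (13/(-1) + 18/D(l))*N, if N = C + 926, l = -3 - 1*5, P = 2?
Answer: -15049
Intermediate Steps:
l = -8 (l = -3 - 5 = -8)
D(x) = x*(2 + x) (D(x) = (x + 2)*(x + 0) = (2 + x)*x = x*(2 + x))
N = 1192 (N = 266 + 926 = 1192)
(13/(-1) + 18/D(l))*N = (13/(-1) + 18/((-8*(2 - 8))))*1192 = (13*(-1) + 18/((-8*(-6))))*1192 = (-13 + 18/48)*1192 = (-13 + 18*(1/48))*1192 = (-13 + 3/8)*1192 = -101/8*1192 = -15049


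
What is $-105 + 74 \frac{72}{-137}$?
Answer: $- \frac{19713}{137} \approx -143.89$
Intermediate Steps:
$-105 + 74 \frac{72}{-137} = -105 + 74 \cdot 72 \left(- \frac{1}{137}\right) = -105 + 74 \left(- \frac{72}{137}\right) = -105 - \frac{5328}{137} = - \frac{19713}{137}$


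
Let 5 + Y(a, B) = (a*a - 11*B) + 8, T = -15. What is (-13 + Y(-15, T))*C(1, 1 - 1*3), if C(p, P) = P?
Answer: -760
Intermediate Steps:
Y(a, B) = 3 + a² - 11*B (Y(a, B) = -5 + ((a*a - 11*B) + 8) = -5 + ((a² - 11*B) + 8) = -5 + (8 + a² - 11*B) = 3 + a² - 11*B)
(-13 + Y(-15, T))*C(1, 1 - 1*3) = (-13 + (3 + (-15)² - 11*(-15)))*(1 - 1*3) = (-13 + (3 + 225 + 165))*(1 - 3) = (-13 + 393)*(-2) = 380*(-2) = -760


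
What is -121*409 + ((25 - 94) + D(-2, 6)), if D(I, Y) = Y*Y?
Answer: -49522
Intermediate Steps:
D(I, Y) = Y**2
-121*409 + ((25 - 94) + D(-2, 6)) = -121*409 + ((25 - 94) + 6**2) = -49489 + (-69 + 36) = -49489 - 33 = -49522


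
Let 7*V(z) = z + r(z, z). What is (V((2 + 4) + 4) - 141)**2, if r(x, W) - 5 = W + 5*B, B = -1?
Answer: 935089/49 ≈ 19083.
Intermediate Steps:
r(x, W) = W (r(x, W) = 5 + (W + 5*(-1)) = 5 + (W - 5) = 5 + (-5 + W) = W)
V(z) = 2*z/7 (V(z) = (z + z)/7 = (2*z)/7 = 2*z/7)
(V((2 + 4) + 4) - 141)**2 = (2*((2 + 4) + 4)/7 - 141)**2 = (2*(6 + 4)/7 - 141)**2 = ((2/7)*10 - 141)**2 = (20/7 - 141)**2 = (-967/7)**2 = 935089/49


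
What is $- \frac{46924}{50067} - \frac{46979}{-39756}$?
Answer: $\frac{162195683}{663487884} \approx 0.24446$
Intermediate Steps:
$- \frac{46924}{50067} - \frac{46979}{-39756} = \left(-46924\right) \frac{1}{50067} - - \frac{46979}{39756} = - \frac{46924}{50067} + \frac{46979}{39756} = \frac{162195683}{663487884}$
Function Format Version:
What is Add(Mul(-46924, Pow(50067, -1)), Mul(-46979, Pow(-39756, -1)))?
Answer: Rational(162195683, 663487884) ≈ 0.24446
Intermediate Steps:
Add(Mul(-46924, Pow(50067, -1)), Mul(-46979, Pow(-39756, -1))) = Add(Mul(-46924, Rational(1, 50067)), Mul(-46979, Rational(-1, 39756))) = Add(Rational(-46924, 50067), Rational(46979, 39756)) = Rational(162195683, 663487884)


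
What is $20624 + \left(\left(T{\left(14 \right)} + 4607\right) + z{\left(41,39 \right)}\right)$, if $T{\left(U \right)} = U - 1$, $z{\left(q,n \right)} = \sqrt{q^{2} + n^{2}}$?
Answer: $25244 + \sqrt{3202} \approx 25301.0$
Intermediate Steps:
$z{\left(q,n \right)} = \sqrt{n^{2} + q^{2}}$
$T{\left(U \right)} = -1 + U$
$20624 + \left(\left(T{\left(14 \right)} + 4607\right) + z{\left(41,39 \right)}\right) = 20624 + \left(\left(\left(-1 + 14\right) + 4607\right) + \sqrt{39^{2} + 41^{2}}\right) = 20624 + \left(\left(13 + 4607\right) + \sqrt{1521 + 1681}\right) = 20624 + \left(4620 + \sqrt{3202}\right) = 25244 + \sqrt{3202}$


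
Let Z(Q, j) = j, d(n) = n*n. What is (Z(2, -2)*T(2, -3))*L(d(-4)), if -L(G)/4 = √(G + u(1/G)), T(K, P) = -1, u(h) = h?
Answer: -2*√257 ≈ -32.062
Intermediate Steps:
d(n) = n²
L(G) = -4*√(G + 1/G)
(Z(2, -2)*T(2, -3))*L(d(-4)) = (-2*(-1))*(-4*√((-4)² + 1/((-4)²))) = 2*(-4*√(16 + 1/16)) = 2*(-√257) = -2*√257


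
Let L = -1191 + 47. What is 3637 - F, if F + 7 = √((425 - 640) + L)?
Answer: 3644 - 3*I*√151 ≈ 3644.0 - 36.865*I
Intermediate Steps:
L = -1144
F = -7 + 3*I*√151 (F = -7 + √((425 - 640) - 1144) = -7 + √(-215 - 1144) = -7 + √(-1359) = -7 + 3*I*√151 ≈ -7.0 + 36.865*I)
3637 - F = 3637 - (-7 + 3*I*√151) = 3637 + (7 - 3*I*√151) = 3644 - 3*I*√151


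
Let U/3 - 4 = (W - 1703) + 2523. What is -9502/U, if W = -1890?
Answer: 4751/1599 ≈ 2.9712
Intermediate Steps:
U = -3198 (U = 12 + 3*((-1890 - 1703) + 2523) = 12 + 3*(-3593 + 2523) = 12 + 3*(-1070) = 12 - 3210 = -3198)
-9502/U = -9502/(-3198) = -9502*(-1/3198) = 4751/1599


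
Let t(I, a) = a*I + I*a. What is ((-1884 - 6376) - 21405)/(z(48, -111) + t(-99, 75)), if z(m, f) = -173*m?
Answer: 1745/1362 ≈ 1.2812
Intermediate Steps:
t(I, a) = 2*I*a (t(I, a) = I*a + I*a = 2*I*a)
((-1884 - 6376) - 21405)/(z(48, -111) + t(-99, 75)) = ((-1884 - 6376) - 21405)/(-173*48 + 2*(-99)*75) = (-8260 - 21405)/(-8304 - 14850) = -29665/(-23154) = -29665*(-1/23154) = 1745/1362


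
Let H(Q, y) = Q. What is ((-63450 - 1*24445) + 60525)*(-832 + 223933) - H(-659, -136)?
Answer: -6106273711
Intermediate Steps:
((-63450 - 1*24445) + 60525)*(-832 + 223933) - H(-659, -136) = ((-63450 - 1*24445) + 60525)*(-832 + 223933) - 1*(-659) = ((-63450 - 24445) + 60525)*223101 + 659 = (-87895 + 60525)*223101 + 659 = -27370*223101 + 659 = -6106274370 + 659 = -6106273711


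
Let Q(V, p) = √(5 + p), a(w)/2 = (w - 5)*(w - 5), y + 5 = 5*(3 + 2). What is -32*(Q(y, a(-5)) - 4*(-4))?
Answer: -512 - 32*√205 ≈ -970.17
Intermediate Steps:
y = 20 (y = -5 + 5*(3 + 2) = -5 + 5*5 = -5 + 25 = 20)
a(w) = 2*(-5 + w)² (a(w) = 2*((w - 5)*(w - 5)) = 2*((-5 + w)*(-5 + w)) = 2*(-5 + w)²)
-32*(Q(y, a(-5)) - 4*(-4)) = -32*(√(5 + 2*(-5 - 5)²) - 4*(-4)) = -32*(√(5 + 2*(-10)²) + 16) = -32*(√(5 + 2*100) + 16) = -32*(√(5 + 200) + 16) = -32*(√205 + 16) = -32*(16 + √205) = -512 - 32*√205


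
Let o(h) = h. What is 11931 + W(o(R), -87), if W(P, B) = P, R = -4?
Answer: 11927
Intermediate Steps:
11931 + W(o(R), -87) = 11931 - 4 = 11927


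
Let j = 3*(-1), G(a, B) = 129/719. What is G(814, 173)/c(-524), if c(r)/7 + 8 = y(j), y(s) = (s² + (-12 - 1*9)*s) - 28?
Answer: 43/60396 ≈ 0.00071197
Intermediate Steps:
G(a, B) = 129/719 (G(a, B) = 129*(1/719) = 129/719)
j = -3
y(s) = -28 + s² - 21*s (y(s) = (s² + (-12 - 9)*s) - 28 = (s² - 21*s) - 28 = -28 + s² - 21*s)
c(r) = 252 (c(r) = -56 + 7*(-28 + (-3)² - 21*(-3)) = -56 + 7*(-28 + 9 + 63) = -56 + 7*44 = -56 + 308 = 252)
G(814, 173)/c(-524) = (129/719)/252 = (129/719)*(1/252) = 43/60396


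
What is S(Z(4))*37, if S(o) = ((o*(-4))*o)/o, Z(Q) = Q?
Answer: -592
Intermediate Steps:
S(o) = -4*o (S(o) = ((-4*o)*o)/o = (-4*o**2)/o = -4*o)
S(Z(4))*37 = -4*4*37 = -16*37 = -592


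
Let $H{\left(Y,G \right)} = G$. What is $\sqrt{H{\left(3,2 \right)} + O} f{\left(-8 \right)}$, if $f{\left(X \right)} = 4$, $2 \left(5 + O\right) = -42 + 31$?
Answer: $2 i \sqrt{34} \approx 11.662 i$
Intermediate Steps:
$O = - \frac{21}{2}$ ($O = -5 + \frac{-42 + 31}{2} = -5 + \frac{1}{2} \left(-11\right) = -5 - \frac{11}{2} = - \frac{21}{2} \approx -10.5$)
$\sqrt{H{\left(3,2 \right)} + O} f{\left(-8 \right)} = \sqrt{2 - \frac{21}{2}} \cdot 4 = \sqrt{- \frac{17}{2}} \cdot 4 = \frac{i \sqrt{34}}{2} \cdot 4 = 2 i \sqrt{34}$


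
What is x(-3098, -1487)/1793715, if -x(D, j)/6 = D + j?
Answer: 262/17083 ≈ 0.015337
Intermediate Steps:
x(D, j) = -6*D - 6*j (x(D, j) = -6*(D + j) = -6*D - 6*j)
x(-3098, -1487)/1793715 = (-6*(-3098) - 6*(-1487))/1793715 = (18588 + 8922)*(1/1793715) = 27510*(1/1793715) = 262/17083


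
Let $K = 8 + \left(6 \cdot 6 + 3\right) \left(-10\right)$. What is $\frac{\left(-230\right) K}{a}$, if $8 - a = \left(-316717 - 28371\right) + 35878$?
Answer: $\frac{43930}{154609} \approx 0.28414$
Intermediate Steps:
$a = 309218$ ($a = 8 - \left(\left(-316717 - 28371\right) + 35878\right) = 8 - \left(-345088 + 35878\right) = 8 - -309210 = 8 + 309210 = 309218$)
$K = -382$ ($K = 8 + \left(36 + 3\right) \left(-10\right) = 8 + 39 \left(-10\right) = 8 - 390 = -382$)
$\frac{\left(-230\right) K}{a} = \frac{\left(-230\right) \left(-382\right)}{309218} = 87860 \cdot \frac{1}{309218} = \frac{43930}{154609}$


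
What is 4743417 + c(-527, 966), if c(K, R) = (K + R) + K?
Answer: 4743329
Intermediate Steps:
c(K, R) = R + 2*K
4743417 + c(-527, 966) = 4743417 + (966 + 2*(-527)) = 4743417 + (966 - 1054) = 4743417 - 88 = 4743329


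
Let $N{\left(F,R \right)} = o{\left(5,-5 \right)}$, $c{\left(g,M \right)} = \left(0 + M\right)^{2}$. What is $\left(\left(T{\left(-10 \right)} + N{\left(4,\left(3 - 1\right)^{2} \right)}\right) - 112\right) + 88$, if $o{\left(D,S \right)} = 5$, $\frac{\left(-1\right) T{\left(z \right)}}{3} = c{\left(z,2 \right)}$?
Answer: $-31$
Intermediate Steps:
$c{\left(g,M \right)} = M^{2}$
$T{\left(z \right)} = -12$ ($T{\left(z \right)} = - 3 \cdot 2^{2} = \left(-3\right) 4 = -12$)
$N{\left(F,R \right)} = 5$
$\left(\left(T{\left(-10 \right)} + N{\left(4,\left(3 - 1\right)^{2} \right)}\right) - 112\right) + 88 = \left(\left(-12 + 5\right) - 112\right) + 88 = \left(-7 - 112\right) + 88 = -119 + 88 = -31$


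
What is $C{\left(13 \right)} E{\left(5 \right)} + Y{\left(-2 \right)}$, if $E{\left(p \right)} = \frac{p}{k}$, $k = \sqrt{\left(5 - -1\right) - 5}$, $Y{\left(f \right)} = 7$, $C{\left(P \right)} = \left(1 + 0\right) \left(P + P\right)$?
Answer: $137$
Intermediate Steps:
$C{\left(P \right)} = 2 P$ ($C{\left(P \right)} = 1 \cdot 2 P = 2 P$)
$k = 1$ ($k = \sqrt{\left(5 + 1\right) - 5} = \sqrt{6 - 5} = \sqrt{1} = 1$)
$E{\left(p \right)} = p$ ($E{\left(p \right)} = \frac{p}{1} = p 1 = p$)
$C{\left(13 \right)} E{\left(5 \right)} + Y{\left(-2 \right)} = 2 \cdot 13 \cdot 5 + 7 = 26 \cdot 5 + 7 = 130 + 7 = 137$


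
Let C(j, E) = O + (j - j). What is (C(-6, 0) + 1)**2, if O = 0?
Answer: 1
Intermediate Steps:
C(j, E) = 0 (C(j, E) = 0 + (j - j) = 0 + 0 = 0)
(C(-6, 0) + 1)**2 = (0 + 1)**2 = 1**2 = 1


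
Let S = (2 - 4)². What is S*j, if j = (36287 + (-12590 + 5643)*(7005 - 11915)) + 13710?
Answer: 136639068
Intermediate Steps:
S = 4 (S = (-2)² = 4)
j = 34159767 (j = (36287 - 6947*(-4910)) + 13710 = (36287 + 34109770) + 13710 = 34146057 + 13710 = 34159767)
S*j = 4*34159767 = 136639068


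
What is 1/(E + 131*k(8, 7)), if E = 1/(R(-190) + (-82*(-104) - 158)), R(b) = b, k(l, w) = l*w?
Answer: 8180/60008481 ≈ 0.00013631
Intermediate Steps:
E = 1/8180 (E = 1/(-190 + (-82*(-104) - 158)) = 1/(-190 + (8528 - 158)) = 1/(-190 + 8370) = 1/8180 ≈ 0.00012225)
1/(E + 131*k(8, 7)) = 1/(1/8180 + 131*(8*7)) = 1/(1/8180 + 131*56) = 1/(1/8180 + 7336) = 1/(60008481/8180) = 8180/60008481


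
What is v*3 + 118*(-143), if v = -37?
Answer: -16985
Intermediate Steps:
v*3 + 118*(-143) = -37*3 + 118*(-143) = -111 - 16874 = -16985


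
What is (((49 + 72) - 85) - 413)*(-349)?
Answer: 131573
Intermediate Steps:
(((49 + 72) - 85) - 413)*(-349) = ((121 - 85) - 413)*(-349) = (36 - 413)*(-349) = -377*(-349) = 131573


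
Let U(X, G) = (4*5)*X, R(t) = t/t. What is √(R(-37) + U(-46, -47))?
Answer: I*√919 ≈ 30.315*I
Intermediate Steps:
R(t) = 1
U(X, G) = 20*X
√(R(-37) + U(-46, -47)) = √(1 + 20*(-46)) = √(1 - 920) = √(-919) = I*√919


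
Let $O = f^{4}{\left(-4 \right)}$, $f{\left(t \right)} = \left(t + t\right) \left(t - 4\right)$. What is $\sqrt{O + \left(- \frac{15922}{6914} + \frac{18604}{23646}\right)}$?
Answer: $\frac{\sqrt{28026831011779624800657}}{40872111} \approx 4096.0$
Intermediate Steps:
$f{\left(t \right)} = 2 t \left(-4 + t\right)$
$O = 16777216$ ($O = \left(2 \left(-4\right) \left(-4 - 4\right)\right)^{4} = \left(2 \left(-4\right) \left(-8\right)\right)^{4} = 64^{4} = 16777216$)
$\sqrt{O + \left(- \frac{15922}{6914} + \frac{18604}{23646}\right)} = \sqrt{16777216 + \left(- \frac{15922}{6914} + \frac{18604}{23646}\right)} = \sqrt{16777216 + \left(\left(-15922\right) \frac{1}{6914} + 18604 \cdot \frac{1}{23646}\right)} = \sqrt{16777216 + \left(- \frac{7961}{3457} + \frac{9302}{11823}\right)} = \sqrt{16777216 - \frac{61965889}{40872111}} = \sqrt{\frac{685720172657087}{40872111}} = \frac{\sqrt{28026831011779624800657}}{40872111}$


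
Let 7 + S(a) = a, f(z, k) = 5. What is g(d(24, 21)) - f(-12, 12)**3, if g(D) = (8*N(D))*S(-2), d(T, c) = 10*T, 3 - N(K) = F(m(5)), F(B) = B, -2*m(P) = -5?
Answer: -161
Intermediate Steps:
m(P) = 5/2 (m(P) = -1/2*(-5) = 5/2)
N(K) = 1/2 (N(K) = 3 - 1*5/2 = 3 - 5/2 = 1/2)
S(a) = -7 + a
g(D) = -36 (g(D) = (8*(1/2))*(-7 - 2) = 4*(-9) = -36)
g(d(24, 21)) - f(-12, 12)**3 = -36 - 1*5**3 = -36 - 1*125 = -36 - 125 = -161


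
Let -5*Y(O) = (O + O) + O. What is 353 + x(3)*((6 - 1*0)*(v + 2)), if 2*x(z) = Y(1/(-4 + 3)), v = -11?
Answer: 1684/5 ≈ 336.80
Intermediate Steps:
Y(O) = -3*O/5 (Y(O) = -((O + O) + O)/5 = -(2*O + O)/5 = -3*O/5)
x(z) = 3/10 (x(z) = (-3/(5*(-4 + 3)))/2 = (-3/5/(-1))/2 = (-3/5*(-1))/2 = (1/2)*(3/5) = 3/10)
353 + x(3)*((6 - 1*0)*(v + 2)) = 353 + 3*((6 - 1*0)*(-11 + 2))/10 = 353 + 3*((6 + 0)*(-9))/10 = 353 + 3*(6*(-9))/10 = 353 + (3/10)*(-54) = 353 - 81/5 = 1684/5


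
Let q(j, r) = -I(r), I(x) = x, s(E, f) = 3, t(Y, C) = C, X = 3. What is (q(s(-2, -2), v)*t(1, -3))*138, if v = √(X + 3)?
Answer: 414*√6 ≈ 1014.1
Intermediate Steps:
v = √6 (v = √(3 + 3) = √6 ≈ 2.4495)
q(j, r) = -r
(q(s(-2, -2), v)*t(1, -3))*138 = (-√6*(-3))*138 = (3*√6)*138 = 414*√6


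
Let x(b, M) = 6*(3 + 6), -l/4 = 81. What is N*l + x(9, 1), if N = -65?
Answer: 21114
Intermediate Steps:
l = -324 (l = -4*81 = -324)
x(b, M) = 54 (x(b, M) = 6*9 = 54)
N*l + x(9, 1) = -65*(-324) + 54 = 21060 + 54 = 21114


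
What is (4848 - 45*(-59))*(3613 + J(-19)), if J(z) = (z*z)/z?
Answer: 26965782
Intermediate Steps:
J(z) = z (J(z) = z²/z = z)
(4848 - 45*(-59))*(3613 + J(-19)) = (4848 - 45*(-59))*(3613 - 19) = (4848 + 2655)*3594 = 7503*3594 = 26965782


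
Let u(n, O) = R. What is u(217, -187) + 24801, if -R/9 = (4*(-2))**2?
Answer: 24225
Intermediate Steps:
R = -576 (R = -9*(4*(-2))**2 = -9*(-8)**2 = -9*64 = -576)
u(n, O) = -576
u(217, -187) + 24801 = -576 + 24801 = 24225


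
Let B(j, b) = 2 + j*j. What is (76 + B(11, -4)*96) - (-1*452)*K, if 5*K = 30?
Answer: 14596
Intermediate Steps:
B(j, b) = 2 + j**2
K = 6 (K = (1/5)*30 = 6)
(76 + B(11, -4)*96) - (-1*452)*K = (76 + (2 + 11**2)*96) - (-1*452)*6 = (76 + (2 + 121)*96) - (-452)*6 = (76 + 123*96) - 1*(-2712) = (76 + 11808) + 2712 = 11884 + 2712 = 14596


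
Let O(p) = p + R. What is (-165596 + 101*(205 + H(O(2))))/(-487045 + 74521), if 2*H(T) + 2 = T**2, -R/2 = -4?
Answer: 69971/206262 ≈ 0.33923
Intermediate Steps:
R = 8 (R = -2*(-4) = 8)
O(p) = 8 + p (O(p) = p + 8 = 8 + p)
H(T) = -1 + T**2/2
(-165596 + 101*(205 + H(O(2))))/(-487045 + 74521) = (-165596 + 101*(205 + (-1 + (8 + 2)**2/2)))/(-487045 + 74521) = (-165596 + 101*(205 + (-1 + (1/2)*10**2)))/(-412524) = (-165596 + 101*(205 + (-1 + (1/2)*100)))*(-1/412524) = (-165596 + 101*(205 + (-1 + 50)))*(-1/412524) = (-165596 + 101*(205 + 49))*(-1/412524) = (-165596 + 101*254)*(-1/412524) = (-165596 + 25654)*(-1/412524) = -139942*(-1/412524) = 69971/206262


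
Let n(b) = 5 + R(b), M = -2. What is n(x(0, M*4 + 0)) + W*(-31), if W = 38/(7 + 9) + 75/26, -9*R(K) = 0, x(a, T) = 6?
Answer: -16437/104 ≈ -158.05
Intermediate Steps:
R(K) = 0 (R(K) = -1/9*0 = 0)
n(b) = 5 (n(b) = 5 + 0 = 5)
W = 547/104 (W = 38/16 + 75*(1/26) = 38*(1/16) + 75/26 = 19/8 + 75/26 = 547/104 ≈ 5.2596)
n(x(0, M*4 + 0)) + W*(-31) = 5 + (547/104)*(-31) = 5 - 16957/104 = -16437/104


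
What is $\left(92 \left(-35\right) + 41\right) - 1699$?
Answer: $-4878$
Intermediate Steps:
$\left(92 \left(-35\right) + 41\right) - 1699 = \left(-3220 + 41\right) - 1699 = -3179 - 1699 = -4878$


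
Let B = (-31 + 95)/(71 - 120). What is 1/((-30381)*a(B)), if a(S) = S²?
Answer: -2401/124440576 ≈ -1.9294e-5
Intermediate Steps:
B = -64/49 (B = 64/(-49) = 64*(-1/49) = -64/49 ≈ -1.3061)
1/((-30381)*a(B)) = 1/((-30381)*((-64/49)²)) = -1/(30381*4096/2401) = -1/30381*2401/4096 = -2401/124440576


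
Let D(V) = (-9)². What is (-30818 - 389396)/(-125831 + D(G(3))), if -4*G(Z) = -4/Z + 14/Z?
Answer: 210107/62875 ≈ 3.3417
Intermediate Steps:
G(Z) = -5/(2*Z) (G(Z) = -(-4/Z + 14/Z)/4 = -5/(2*Z))
D(V) = 81
(-30818 - 389396)/(-125831 + D(G(3))) = (-30818 - 389396)/(-125831 + 81) = -420214/(-125750) = -420214*(-1/125750) = 210107/62875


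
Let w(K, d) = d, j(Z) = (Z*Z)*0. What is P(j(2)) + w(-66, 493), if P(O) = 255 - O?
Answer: 748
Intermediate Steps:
j(Z) = 0 (j(Z) = Z²*0 = 0)
P(j(2)) + w(-66, 493) = (255 - 1*0) + 493 = (255 + 0) + 493 = 255 + 493 = 748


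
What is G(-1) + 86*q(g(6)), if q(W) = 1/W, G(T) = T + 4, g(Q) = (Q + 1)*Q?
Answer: 106/21 ≈ 5.0476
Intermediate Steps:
g(Q) = Q*(1 + Q) (g(Q) = (1 + Q)*Q = Q*(1 + Q))
G(T) = 4 + T
G(-1) + 86*q(g(6)) = (4 - 1) + 86/((6*(1 + 6))) = 3 + 86/((6*7)) = 3 + 86/42 = 3 + 86*(1/42) = 3 + 43/21 = 106/21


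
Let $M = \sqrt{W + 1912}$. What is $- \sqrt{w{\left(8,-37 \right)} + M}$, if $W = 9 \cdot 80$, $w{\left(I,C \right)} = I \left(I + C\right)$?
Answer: $- i \sqrt{232 - 2 \sqrt{658}} \approx - 13.442 i$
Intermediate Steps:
$w{\left(I,C \right)} = I \left(C + I\right)$
$W = 720$
$M = 2 \sqrt{658}$ ($M = \sqrt{720 + 1912} = \sqrt{2632} = 2 \sqrt{658} \approx 51.303$)
$- \sqrt{w{\left(8,-37 \right)} + M} = - \sqrt{8 \left(-37 + 8\right) + 2 \sqrt{658}} = - \sqrt{8 \left(-29\right) + 2 \sqrt{658}} = - \sqrt{-232 + 2 \sqrt{658}}$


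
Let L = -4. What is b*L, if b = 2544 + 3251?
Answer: -23180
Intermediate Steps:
b = 5795
b*L = 5795*(-4) = -23180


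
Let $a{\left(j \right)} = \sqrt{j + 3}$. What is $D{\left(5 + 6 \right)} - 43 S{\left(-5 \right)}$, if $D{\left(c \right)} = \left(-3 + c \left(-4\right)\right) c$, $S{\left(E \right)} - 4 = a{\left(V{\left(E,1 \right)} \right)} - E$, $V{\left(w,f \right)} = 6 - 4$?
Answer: $-904 - 43 \sqrt{5} \approx -1000.2$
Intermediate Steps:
$V{\left(w,f \right)} = 2$ ($V{\left(w,f \right)} = 6 - 4 = 2$)
$a{\left(j \right)} = \sqrt{3 + j}$
$S{\left(E \right)} = 4 + \sqrt{5} - E$ ($S{\left(E \right)} = 4 - \left(E - \sqrt{3 + 2}\right) = 4 - \left(E - \sqrt{5}\right) = 4 + \sqrt{5} - E$)
$D{\left(c \right)} = c \left(-3 - 4 c\right)$ ($D{\left(c \right)} = \left(-3 - 4 c\right) c = c \left(-3 - 4 c\right)$)
$D{\left(5 + 6 \right)} - 43 S{\left(-5 \right)} = - \left(5 + 6\right) \left(3 + 4 \left(5 + 6\right)\right) - 43 \left(4 + \sqrt{5} - -5\right) = \left(-1\right) 11 \left(3 + 4 \cdot 11\right) - 43 \left(4 + \sqrt{5} + 5\right) = \left(-1\right) 11 \left(3 + 44\right) - 43 \left(9 + \sqrt{5}\right) = \left(-1\right) 11 \cdot 47 - \left(387 + 43 \sqrt{5}\right) = -517 - \left(387 + 43 \sqrt{5}\right) = -904 - 43 \sqrt{5}$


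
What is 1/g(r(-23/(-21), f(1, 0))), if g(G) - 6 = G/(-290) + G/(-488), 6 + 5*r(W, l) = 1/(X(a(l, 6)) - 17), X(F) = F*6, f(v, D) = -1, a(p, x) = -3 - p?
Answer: 410408/2465171 ≈ 0.16648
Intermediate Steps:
X(F) = 6*F
r(W, l) = -6/5 + 1/(5*(-35 - 6*l)) (r(W, l) = -6/5 + 1/(5*(6*(-3 - l) - 17)) = -6/5 + 1/(5*((-18 - 6*l) - 17)) = -6/5 + 1/(5*(-35 - 6*l)))
g(G) = 6 - 389*G/70760 (g(G) = 6 + (G/(-290) + G/(-488)) = 6 + (G*(-1/290) + G*(-1/488)) = 6 + (-G/290 - G/488) = 6 - 389*G/70760)
1/g(r(-23/(-21), f(1, 0))) = 1/(6 - 389*(-211 - 36*(-1))/(353800*(35 + 6*(-1)))) = 1/(6 - 389*(-211 + 36)/(353800*(35 - 6))) = 1/(6 - 389*(-175)/(353800*29)) = 1/(6 - 389/70760*(-35/29)) = 1/(6 + 2723/410408) = 1/(2465171/410408) = 410408/2465171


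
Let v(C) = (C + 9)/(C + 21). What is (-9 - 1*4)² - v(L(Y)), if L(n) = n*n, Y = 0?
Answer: 1180/7 ≈ 168.57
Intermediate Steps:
L(n) = n²
v(C) = (9 + C)/(21 + C)
(-9 - 1*4)² - v(L(Y)) = (-9 - 1*4)² - (9 + 0²)/(21 + 0²) = (-9 - 4)² - (9 + 0)/(21 + 0) = (-13)² - 9/21 = 169 - 9/21 = 169 - 1*3/7 = 169 - 3/7 = 1180/7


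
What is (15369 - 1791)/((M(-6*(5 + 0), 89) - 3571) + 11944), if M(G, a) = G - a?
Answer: 6789/4127 ≈ 1.6450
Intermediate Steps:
(15369 - 1791)/((M(-6*(5 + 0), 89) - 3571) + 11944) = (15369 - 1791)/(((-6*(5 + 0) - 1*89) - 3571) + 11944) = 13578/(((-6*5 - 89) - 3571) + 11944) = 13578/(((-30 - 89) - 3571) + 11944) = 13578/((-119 - 3571) + 11944) = 13578/(-3690 + 11944) = 13578/8254 = 13578*(1/8254) = 6789/4127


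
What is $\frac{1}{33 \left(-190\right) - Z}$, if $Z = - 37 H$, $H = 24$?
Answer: $- \frac{1}{5382} \approx -0.0001858$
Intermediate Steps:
$Z = -888$ ($Z = \left(-37\right) 24 = -888$)
$\frac{1}{33 \left(-190\right) - Z} = \frac{1}{33 \left(-190\right) - -888} = \frac{1}{-6270 + 888} = \frac{1}{-5382} = - \frac{1}{5382}$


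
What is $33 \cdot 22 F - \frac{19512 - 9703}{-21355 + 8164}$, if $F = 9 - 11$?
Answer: $- \frac{19143523}{13191} \approx -1451.3$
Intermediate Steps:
$F = -2$
$33 \cdot 22 F - \frac{19512 - 9703}{-21355 + 8164} = 33 \cdot 22 \left(-2\right) - \frac{19512 - 9703}{-21355 + 8164} = 726 \left(-2\right) - \frac{9809}{-13191} = -1452 - 9809 \left(- \frac{1}{13191}\right) = -1452 - - \frac{9809}{13191} = -1452 + \frac{9809}{13191} = - \frac{19143523}{13191}$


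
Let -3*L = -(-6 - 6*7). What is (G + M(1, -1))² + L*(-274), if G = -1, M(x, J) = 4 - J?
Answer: 4400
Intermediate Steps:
L = -16 (L = -(-1)*(-6 - 6*7)/3 = -(-1)*(-6 - 42)/3 = -(-1)*(-48)/3 = -⅓*48 = -16)
(G + M(1, -1))² + L*(-274) = (-1 + (4 - 1*(-1)))² - 16*(-274) = (-1 + (4 + 1))² + 4384 = (-1 + 5)² + 4384 = 4² + 4384 = 16 + 4384 = 4400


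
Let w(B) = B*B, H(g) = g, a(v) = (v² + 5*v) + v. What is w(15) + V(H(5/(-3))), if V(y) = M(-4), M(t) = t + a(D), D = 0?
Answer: 221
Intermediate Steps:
a(v) = v² + 6*v
w(B) = B²
M(t) = t (M(t) = t + 0*(6 + 0) = t + 0*6 = t + 0 = t)
V(y) = -4
w(15) + V(H(5/(-3))) = 15² - 4 = 225 - 4 = 221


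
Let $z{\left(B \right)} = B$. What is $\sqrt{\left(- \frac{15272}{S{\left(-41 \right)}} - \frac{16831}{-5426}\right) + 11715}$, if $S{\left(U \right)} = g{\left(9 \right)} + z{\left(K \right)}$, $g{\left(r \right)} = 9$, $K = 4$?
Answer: $\frac{\sqrt{52459505683338}}{70538} \approx 102.68$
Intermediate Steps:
$S{\left(U \right)} = 13$ ($S{\left(U \right)} = 9 + 4 = 13$)
$\sqrt{\left(- \frac{15272}{S{\left(-41 \right)}} - \frac{16831}{-5426}\right) + 11715} = \sqrt{\left(- \frac{15272}{13} - \frac{16831}{-5426}\right) + 11715} = \sqrt{\left(\left(-15272\right) \frac{1}{13} - - \frac{16831}{5426}\right) + 11715} = \sqrt{\left(- \frac{15272}{13} + \frac{16831}{5426}\right) + 11715} = \sqrt{- \frac{82647069}{70538} + 11715} = \sqrt{\frac{743705601}{70538}} = \frac{\sqrt{52459505683338}}{70538}$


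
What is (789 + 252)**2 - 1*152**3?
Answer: -2428127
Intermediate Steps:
(789 + 252)**2 - 1*152**3 = 1041**2 - 1*3511808 = 1083681 - 3511808 = -2428127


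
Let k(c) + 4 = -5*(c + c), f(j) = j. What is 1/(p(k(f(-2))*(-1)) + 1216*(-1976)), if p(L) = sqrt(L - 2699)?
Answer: -2402816/5773524732571 - I*sqrt(2715)/5773524732571 ≈ -4.1618e-7 - 9.0249e-12*I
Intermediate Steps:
k(c) = -4 - 10*c (k(c) = -4 - 5*(c + c) = -4 - 10*c)
p(L) = sqrt(-2699 + L)
1/(p(k(f(-2))*(-1)) + 1216*(-1976)) = 1/(sqrt(-2699 + (-4 - 10*(-2))*(-1)) + 1216*(-1976)) = 1/(sqrt(-2699 + (-4 + 20)*(-1)) - 2402816) = 1/(sqrt(-2699 + 16*(-1)) - 2402816) = 1/(sqrt(-2699 - 16) - 2402816) = 1/(sqrt(-2715) - 2402816) = 1/(I*sqrt(2715) - 2402816) = 1/(-2402816 + I*sqrt(2715))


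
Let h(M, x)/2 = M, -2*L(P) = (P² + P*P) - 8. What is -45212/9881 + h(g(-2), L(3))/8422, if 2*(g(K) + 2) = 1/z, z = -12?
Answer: -4569789737/998613384 ≈ -4.5761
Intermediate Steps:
g(K) = -49/24 (g(K) = -2 + (½)/(-12) = -2 + (½)*(-1/12) = -2 - 1/24 = -49/24)
L(P) = 4 - P² (L(P) = -((P² + P*P) - 8)/2 = -((P² + P²) - 8)/2 = -(2*P² - 8)/2 = -(-8 + 2*P²)/2 = 4 - P²)
h(M, x) = 2*M
-45212/9881 + h(g(-2), L(3))/8422 = -45212/9881 + (2*(-49/24))/8422 = -45212*1/9881 - 49/12*1/8422 = -45212/9881 - 49/101064 = -4569789737/998613384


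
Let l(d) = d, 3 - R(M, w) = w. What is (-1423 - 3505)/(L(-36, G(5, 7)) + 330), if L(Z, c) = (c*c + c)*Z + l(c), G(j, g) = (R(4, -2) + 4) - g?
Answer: -1232/29 ≈ -42.483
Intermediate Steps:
R(M, w) = 3 - w
G(j, g) = 9 - g (G(j, g) = ((3 - 1*(-2)) + 4) - g = ((3 + 2) + 4) - g = (5 + 4) - g = 9 - g)
L(Z, c) = c + Z*(c + c²) (L(Z, c) = (c*c + c)*Z + c = (c² + c)*Z + c = (c + c²)*Z + c = Z*(c + c²) + c = c + Z*(c + c²))
(-1423 - 3505)/(L(-36, G(5, 7)) + 330) = (-1423 - 3505)/((9 - 1*7)*(1 - 36 - 36*(9 - 1*7)) + 330) = -4928/((9 - 7)*(1 - 36 - 36*(9 - 7)) + 330) = -4928/(2*(1 - 36 - 36*2) + 330) = -4928/(2*(1 - 36 - 72) + 330) = -4928/(2*(-107) + 330) = -4928/(-214 + 330) = -4928/116 = -4928*1/116 = -1232/29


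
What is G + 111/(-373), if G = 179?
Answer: 66656/373 ≈ 178.70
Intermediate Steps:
G + 111/(-373) = 179 + 111/(-373) = 179 + 111*(-1/373) = 179 - 111/373 = 66656/373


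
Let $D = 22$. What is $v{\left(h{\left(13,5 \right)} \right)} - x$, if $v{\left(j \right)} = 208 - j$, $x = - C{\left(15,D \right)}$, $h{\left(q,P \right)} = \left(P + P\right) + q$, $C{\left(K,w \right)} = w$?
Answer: $207$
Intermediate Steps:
$h{\left(q,P \right)} = q + 2 P$ ($h{\left(q,P \right)} = 2 P + q = q + 2 P$)
$x = -22$ ($x = \left(-1\right) 22 = -22$)
$v{\left(h{\left(13,5 \right)} \right)} - x = \left(208 - \left(13 + 2 \cdot 5\right)\right) - -22 = \left(208 - \left(13 + 10\right)\right) + 22 = \left(208 - 23\right) + 22 = 185 + 22 = 207$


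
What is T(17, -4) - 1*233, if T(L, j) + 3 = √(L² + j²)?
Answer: -236 + √305 ≈ -218.54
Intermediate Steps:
T(L, j) = -3 + √(L² + j²)
T(17, -4) - 1*233 = (-3 + √(17² + (-4)²)) - 1*233 = (-3 + √(289 + 16)) - 233 = (-3 + √305) - 233 = -236 + √305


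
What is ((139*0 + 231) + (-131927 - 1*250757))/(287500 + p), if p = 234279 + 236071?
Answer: -382453/757850 ≈ -0.50465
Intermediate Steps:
p = 470350
((139*0 + 231) + (-131927 - 1*250757))/(287500 + p) = ((139*0 + 231) + (-131927 - 1*250757))/(287500 + 470350) = ((0 + 231) + (-131927 - 250757))/757850 = (231 - 382684)*(1/757850) = -382453*1/757850 = -382453/757850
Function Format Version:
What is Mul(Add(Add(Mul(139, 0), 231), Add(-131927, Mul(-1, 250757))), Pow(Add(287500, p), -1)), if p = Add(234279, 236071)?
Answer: Rational(-382453, 757850) ≈ -0.50465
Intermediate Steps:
p = 470350
Mul(Add(Add(Mul(139, 0), 231), Add(-131927, Mul(-1, 250757))), Pow(Add(287500, p), -1)) = Mul(Add(Add(Mul(139, 0), 231), Add(-131927, Mul(-1, 250757))), Pow(Add(287500, 470350), -1)) = Mul(Add(Add(0, 231), Add(-131927, -250757)), Pow(757850, -1)) = Mul(Add(231, -382684), Rational(1, 757850)) = Mul(-382453, Rational(1, 757850)) = Rational(-382453, 757850)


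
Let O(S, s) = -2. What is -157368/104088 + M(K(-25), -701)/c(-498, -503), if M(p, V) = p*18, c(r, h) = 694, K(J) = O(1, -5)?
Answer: -2353345/1504939 ≈ -1.5637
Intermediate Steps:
K(J) = -2
M(p, V) = 18*p
-157368/104088 + M(K(-25), -701)/c(-498, -503) = -157368/104088 + (18*(-2))/694 = -157368*1/104088 - 36*1/694 = -6557/4337 - 18/347 = -2353345/1504939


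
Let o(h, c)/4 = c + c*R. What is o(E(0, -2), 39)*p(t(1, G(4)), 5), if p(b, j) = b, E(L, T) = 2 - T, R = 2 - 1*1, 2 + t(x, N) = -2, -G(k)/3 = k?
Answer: -1248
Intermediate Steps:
G(k) = -3*k
t(x, N) = -4 (t(x, N) = -2 - 2 = -4)
R = 1 (R = 2 - 1 = 1)
o(h, c) = 8*c (o(h, c) = 4*(c + c*1) = 4*(c + c) = 4*(2*c) = 8*c)
o(E(0, -2), 39)*p(t(1, G(4)), 5) = (8*39)*(-4) = 312*(-4) = -1248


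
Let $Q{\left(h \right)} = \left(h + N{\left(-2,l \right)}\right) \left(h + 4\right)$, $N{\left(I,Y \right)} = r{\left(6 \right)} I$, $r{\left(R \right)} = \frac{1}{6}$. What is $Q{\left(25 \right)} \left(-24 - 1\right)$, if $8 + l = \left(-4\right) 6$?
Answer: $- \frac{53650}{3} \approx -17883.0$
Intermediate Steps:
$l = -32$ ($l = -8 - 24 = -32$)
$r{\left(R \right)} = \frac{1}{6}$
$N{\left(I,Y \right)} = \frac{I}{6}$
$Q{\left(h \right)} = \left(4 + h\right) \left(- \frac{1}{3} + h\right)$ ($Q{\left(h \right)} = \left(h + \frac{1}{6} \left(-2\right)\right) \left(h + 4\right) = \left(h - \frac{1}{3}\right) \left(4 + h\right) = \left(- \frac{1}{3} + h\right) \left(4 + h\right) = \left(4 + h\right) \left(- \frac{1}{3} + h\right)$)
$Q{\left(25 \right)} \left(-24 - 1\right) = \left(- \frac{4}{3} + 25^{2} + \frac{11}{3} \cdot 25\right) \left(-24 - 1\right) = \left(- \frac{4}{3} + 625 + \frac{275}{3}\right) \left(-24 - 1\right) = \frac{2146}{3} \left(-25\right) = - \frac{53650}{3}$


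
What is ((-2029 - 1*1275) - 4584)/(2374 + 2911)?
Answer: -7888/5285 ≈ -1.4925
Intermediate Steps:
((-2029 - 1*1275) - 4584)/(2374 + 2911) = ((-2029 - 1275) - 4584)/5285 = (-3304 - 4584)*(1/5285) = -7888*1/5285 = -7888/5285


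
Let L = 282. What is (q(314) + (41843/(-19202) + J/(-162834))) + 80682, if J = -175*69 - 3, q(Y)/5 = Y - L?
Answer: 42127534948125/521123078 ≈ 80840.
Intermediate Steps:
q(Y) = -1410 + 5*Y (q(Y) = 5*(Y - 1*282) = 5*(Y - 282) = 5*(-282 + Y) = -1410 + 5*Y)
J = -12078 (J = -12075 - 3 = -12078)
(q(314) + (41843/(-19202) + J/(-162834))) + 80682 = ((-1410 + 5*314) + (41843/(-19202) - 12078/(-162834))) + 80682 = ((-1410 + 1570) + (41843*(-1/19202) - 12078*(-1/162834))) + 80682 = (160 + (-41843/19202 + 2013/27139)) + 80682 = (160 - 1096923551/521123078) + 80682 = 82282768929/521123078 + 80682 = 42127534948125/521123078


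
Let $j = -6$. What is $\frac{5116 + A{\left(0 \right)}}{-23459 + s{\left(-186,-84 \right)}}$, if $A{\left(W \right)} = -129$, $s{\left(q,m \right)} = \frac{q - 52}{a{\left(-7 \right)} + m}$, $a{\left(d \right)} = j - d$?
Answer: $- \frac{413921}{1946859} \approx -0.21261$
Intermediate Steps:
$a{\left(d \right)} = -6 - d$
$s{\left(q,m \right)} = \frac{-52 + q}{1 + m}$ ($s{\left(q,m \right)} = \frac{q - 52}{\left(-6 - -7\right) + m} = \frac{-52 + q}{\left(-6 + 7\right) + m} = \frac{-52 + q}{1 + m}$)
$\frac{5116 + A{\left(0 \right)}}{-23459 + s{\left(-186,-84 \right)}} = \frac{5116 - 129}{-23459 + \frac{-52 - 186}{1 - 84}} = \frac{4987}{-23459 + \frac{1}{-83} \left(-238\right)} = \frac{4987}{-23459 - - \frac{238}{83}} = \frac{4987}{-23459 + \frac{238}{83}} = \frac{4987}{- \frac{1946859}{83}} = 4987 \left(- \frac{83}{1946859}\right) = - \frac{413921}{1946859}$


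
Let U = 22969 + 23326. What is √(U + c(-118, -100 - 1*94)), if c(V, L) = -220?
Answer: 5*√1843 ≈ 214.65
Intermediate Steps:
U = 46295
√(U + c(-118, -100 - 1*94)) = √(46295 - 220) = √46075 = 5*√1843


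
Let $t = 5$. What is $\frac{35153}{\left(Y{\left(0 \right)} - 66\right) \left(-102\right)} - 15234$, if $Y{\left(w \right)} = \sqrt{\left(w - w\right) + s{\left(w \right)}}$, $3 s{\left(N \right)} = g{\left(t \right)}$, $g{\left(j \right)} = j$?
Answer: $- \frac{3381869565}{222071} + \frac{35153 \sqrt{15}}{1332426} \approx -15229.0$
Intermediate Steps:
$s{\left(N \right)} = \frac{5}{3}$ ($s{\left(N \right)} = \frac{1}{3} \cdot 5 = \frac{5}{3}$)
$Y{\left(w \right)} = \frac{\sqrt{15}}{3}$ ($Y{\left(w \right)} = \sqrt{\left(w - w\right) + \frac{5}{3}} = \sqrt{0 + \frac{5}{3}} = \sqrt{\frac{5}{3}} = \frac{\sqrt{15}}{3}$)
$\frac{35153}{\left(Y{\left(0 \right)} - 66\right) \left(-102\right)} - 15234 = \frac{35153}{\left(\frac{\sqrt{15}}{3} - 66\right) \left(-102\right)} - 15234 = \frac{35153}{\left(-66 + \frac{\sqrt{15}}{3}\right) \left(-102\right)} - 15234 = \frac{35153}{6732 - 34 \sqrt{15}} - 15234 = -15234 + \frac{35153}{6732 - 34 \sqrt{15}}$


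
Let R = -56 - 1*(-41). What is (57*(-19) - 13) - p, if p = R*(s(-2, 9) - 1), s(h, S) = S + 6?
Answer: -886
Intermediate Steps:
s(h, S) = 6 + S
R = -15 (R = -56 + 41 = -15)
p = -210 (p = -15*((6 + 9) - 1) = -15*(15 - 1) = -15*14 = -210)
(57*(-19) - 13) - p = (57*(-19) - 13) - 1*(-210) = (-1083 - 13) + 210 = -1096 + 210 = -886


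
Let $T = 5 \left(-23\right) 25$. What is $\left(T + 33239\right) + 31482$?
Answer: $61846$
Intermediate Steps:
$T = -2875$ ($T = \left(-115\right) 25 = -2875$)
$\left(T + 33239\right) + 31482 = \left(-2875 + 33239\right) + 31482 = 30364 + 31482 = 61846$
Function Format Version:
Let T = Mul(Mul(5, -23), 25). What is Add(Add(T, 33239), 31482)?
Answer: 61846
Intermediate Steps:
T = -2875 (T = Mul(-115, 25) = -2875)
Add(Add(T, 33239), 31482) = Add(Add(-2875, 33239), 31482) = Add(30364, 31482) = 61846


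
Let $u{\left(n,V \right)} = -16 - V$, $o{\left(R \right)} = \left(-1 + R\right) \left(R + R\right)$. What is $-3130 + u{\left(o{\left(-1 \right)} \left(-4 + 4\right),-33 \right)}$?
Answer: $-3113$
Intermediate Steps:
$o{\left(R \right)} = 2 R \left(-1 + R\right)$ ($o{\left(R \right)} = \left(-1 + R\right) 2 R = 2 R \left(-1 + R\right)$)
$-3130 + u{\left(o{\left(-1 \right)} \left(-4 + 4\right),-33 \right)} = -3130 - -17 = -3130 + \left(-16 + 33\right) = -3130 + 17 = -3113$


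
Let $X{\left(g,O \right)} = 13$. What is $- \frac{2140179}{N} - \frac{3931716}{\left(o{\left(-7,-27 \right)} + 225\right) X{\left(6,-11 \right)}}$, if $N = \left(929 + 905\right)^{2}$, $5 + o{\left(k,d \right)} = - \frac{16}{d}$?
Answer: $- \frac{89307119304051}{65108353492} \approx -1371.7$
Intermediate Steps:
$o{\left(k,d \right)} = -5 - \frac{16}{d}$
$N = 3363556$ ($N = 1834^{2} = 3363556$)
$- \frac{2140179}{N} - \frac{3931716}{\left(o{\left(-7,-27 \right)} + 225\right) X{\left(6,-11 \right)}} = - \frac{2140179}{3363556} - \frac{3931716}{\left(\left(-5 - \frac{16}{-27}\right) + 225\right) 13} = \left(-2140179\right) \frac{1}{3363556} - \frac{3931716}{\left(\left(-5 - - \frac{16}{27}\right) + 225\right) 13} = - \frac{2140179}{3363556} - \frac{3931716}{\left(\left(-5 + \frac{16}{27}\right) + 225\right) 13} = - \frac{2140179}{3363556} - \frac{3931716}{\left(- \frac{119}{27} + 225\right) 13} = - \frac{2140179}{3363556} - \frac{3931716}{\frac{5956}{27} \cdot 13} = - \frac{2140179}{3363556} - \frac{3931716}{\frac{77428}{27}} = - \frac{2140179}{3363556} - \frac{26539083}{19357} = - \frac{89307119304051}{65108353492}$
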